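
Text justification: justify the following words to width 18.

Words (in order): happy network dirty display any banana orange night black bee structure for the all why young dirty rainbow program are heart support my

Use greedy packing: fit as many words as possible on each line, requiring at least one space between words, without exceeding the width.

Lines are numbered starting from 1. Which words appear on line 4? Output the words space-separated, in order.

Answer: night black bee

Derivation:
Line 1: ['happy', 'network'] (min_width=13, slack=5)
Line 2: ['dirty', 'display', 'any'] (min_width=17, slack=1)
Line 3: ['banana', 'orange'] (min_width=13, slack=5)
Line 4: ['night', 'black', 'bee'] (min_width=15, slack=3)
Line 5: ['structure', 'for', 'the'] (min_width=17, slack=1)
Line 6: ['all', 'why', 'young'] (min_width=13, slack=5)
Line 7: ['dirty', 'rainbow'] (min_width=13, slack=5)
Line 8: ['program', 'are', 'heart'] (min_width=17, slack=1)
Line 9: ['support', 'my'] (min_width=10, slack=8)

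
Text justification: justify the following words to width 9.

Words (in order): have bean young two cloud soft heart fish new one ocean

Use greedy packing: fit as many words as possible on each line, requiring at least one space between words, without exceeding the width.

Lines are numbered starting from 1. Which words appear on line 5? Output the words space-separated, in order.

Line 1: ['have', 'bean'] (min_width=9, slack=0)
Line 2: ['young', 'two'] (min_width=9, slack=0)
Line 3: ['cloud'] (min_width=5, slack=4)
Line 4: ['soft'] (min_width=4, slack=5)
Line 5: ['heart'] (min_width=5, slack=4)
Line 6: ['fish', 'new'] (min_width=8, slack=1)
Line 7: ['one', 'ocean'] (min_width=9, slack=0)

Answer: heart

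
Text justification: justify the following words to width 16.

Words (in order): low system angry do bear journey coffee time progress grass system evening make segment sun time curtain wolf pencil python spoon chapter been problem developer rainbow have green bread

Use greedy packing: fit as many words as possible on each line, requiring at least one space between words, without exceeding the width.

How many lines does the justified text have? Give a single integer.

Line 1: ['low', 'system', 'angry'] (min_width=16, slack=0)
Line 2: ['do', 'bear', 'journey'] (min_width=15, slack=1)
Line 3: ['coffee', 'time'] (min_width=11, slack=5)
Line 4: ['progress', 'grass'] (min_width=14, slack=2)
Line 5: ['system', 'evening'] (min_width=14, slack=2)
Line 6: ['make', 'segment', 'sun'] (min_width=16, slack=0)
Line 7: ['time', 'curtain'] (min_width=12, slack=4)
Line 8: ['wolf', 'pencil'] (min_width=11, slack=5)
Line 9: ['python', 'spoon'] (min_width=12, slack=4)
Line 10: ['chapter', 'been'] (min_width=12, slack=4)
Line 11: ['problem'] (min_width=7, slack=9)
Line 12: ['developer'] (min_width=9, slack=7)
Line 13: ['rainbow', 'have'] (min_width=12, slack=4)
Line 14: ['green', 'bread'] (min_width=11, slack=5)
Total lines: 14

Answer: 14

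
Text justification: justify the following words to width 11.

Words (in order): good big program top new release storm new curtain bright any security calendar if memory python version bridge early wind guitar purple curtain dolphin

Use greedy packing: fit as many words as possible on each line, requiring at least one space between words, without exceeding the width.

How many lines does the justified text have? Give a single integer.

Line 1: ['good', 'big'] (min_width=8, slack=3)
Line 2: ['program', 'top'] (min_width=11, slack=0)
Line 3: ['new', 'release'] (min_width=11, slack=0)
Line 4: ['storm', 'new'] (min_width=9, slack=2)
Line 5: ['curtain'] (min_width=7, slack=4)
Line 6: ['bright', 'any'] (min_width=10, slack=1)
Line 7: ['security'] (min_width=8, slack=3)
Line 8: ['calendar', 'if'] (min_width=11, slack=0)
Line 9: ['memory'] (min_width=6, slack=5)
Line 10: ['python'] (min_width=6, slack=5)
Line 11: ['version'] (min_width=7, slack=4)
Line 12: ['bridge'] (min_width=6, slack=5)
Line 13: ['early', 'wind'] (min_width=10, slack=1)
Line 14: ['guitar'] (min_width=6, slack=5)
Line 15: ['purple'] (min_width=6, slack=5)
Line 16: ['curtain'] (min_width=7, slack=4)
Line 17: ['dolphin'] (min_width=7, slack=4)
Total lines: 17

Answer: 17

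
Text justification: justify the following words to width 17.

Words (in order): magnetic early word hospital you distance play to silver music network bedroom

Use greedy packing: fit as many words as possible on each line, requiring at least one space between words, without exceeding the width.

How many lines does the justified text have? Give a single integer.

Line 1: ['magnetic', 'early'] (min_width=14, slack=3)
Line 2: ['word', 'hospital', 'you'] (min_width=17, slack=0)
Line 3: ['distance', 'play', 'to'] (min_width=16, slack=1)
Line 4: ['silver', 'music'] (min_width=12, slack=5)
Line 5: ['network', 'bedroom'] (min_width=15, slack=2)
Total lines: 5

Answer: 5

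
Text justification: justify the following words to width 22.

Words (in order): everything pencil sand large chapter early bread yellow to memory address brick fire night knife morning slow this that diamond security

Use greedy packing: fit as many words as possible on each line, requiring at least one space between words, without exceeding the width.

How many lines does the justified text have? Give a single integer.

Answer: 7

Derivation:
Line 1: ['everything', 'pencil', 'sand'] (min_width=22, slack=0)
Line 2: ['large', 'chapter', 'early'] (min_width=19, slack=3)
Line 3: ['bread', 'yellow', 'to', 'memory'] (min_width=22, slack=0)
Line 4: ['address', 'brick', 'fire'] (min_width=18, slack=4)
Line 5: ['night', 'knife', 'morning'] (min_width=19, slack=3)
Line 6: ['slow', 'this', 'that', 'diamond'] (min_width=22, slack=0)
Line 7: ['security'] (min_width=8, slack=14)
Total lines: 7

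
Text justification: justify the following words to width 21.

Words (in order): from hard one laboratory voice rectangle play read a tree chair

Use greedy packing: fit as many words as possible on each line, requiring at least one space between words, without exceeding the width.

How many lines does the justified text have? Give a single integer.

Line 1: ['from', 'hard', 'one'] (min_width=13, slack=8)
Line 2: ['laboratory', 'voice'] (min_width=16, slack=5)
Line 3: ['rectangle', 'play', 'read', 'a'] (min_width=21, slack=0)
Line 4: ['tree', 'chair'] (min_width=10, slack=11)
Total lines: 4

Answer: 4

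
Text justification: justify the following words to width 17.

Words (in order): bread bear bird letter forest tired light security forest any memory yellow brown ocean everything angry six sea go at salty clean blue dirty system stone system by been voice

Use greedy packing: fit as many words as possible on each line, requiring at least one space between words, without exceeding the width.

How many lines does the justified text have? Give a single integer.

Line 1: ['bread', 'bear', 'bird'] (min_width=15, slack=2)
Line 2: ['letter', 'forest'] (min_width=13, slack=4)
Line 3: ['tired', 'light'] (min_width=11, slack=6)
Line 4: ['security', 'forest'] (min_width=15, slack=2)
Line 5: ['any', 'memory', 'yellow'] (min_width=17, slack=0)
Line 6: ['brown', 'ocean'] (min_width=11, slack=6)
Line 7: ['everything', 'angry'] (min_width=16, slack=1)
Line 8: ['six', 'sea', 'go', 'at'] (min_width=13, slack=4)
Line 9: ['salty', 'clean', 'blue'] (min_width=16, slack=1)
Line 10: ['dirty', 'system'] (min_width=12, slack=5)
Line 11: ['stone', 'system', 'by'] (min_width=15, slack=2)
Line 12: ['been', 'voice'] (min_width=10, slack=7)
Total lines: 12

Answer: 12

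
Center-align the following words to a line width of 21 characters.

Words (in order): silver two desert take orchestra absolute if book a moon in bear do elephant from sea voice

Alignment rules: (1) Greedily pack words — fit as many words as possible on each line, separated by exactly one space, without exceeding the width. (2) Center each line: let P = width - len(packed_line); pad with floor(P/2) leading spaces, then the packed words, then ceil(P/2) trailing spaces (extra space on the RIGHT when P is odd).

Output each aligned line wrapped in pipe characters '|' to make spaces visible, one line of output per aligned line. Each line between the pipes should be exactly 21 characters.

Line 1: ['silver', 'two', 'desert'] (min_width=17, slack=4)
Line 2: ['take', 'orchestra'] (min_width=14, slack=7)
Line 3: ['absolute', 'if', 'book', 'a'] (min_width=18, slack=3)
Line 4: ['moon', 'in', 'bear', 'do'] (min_width=15, slack=6)
Line 5: ['elephant', 'from', 'sea'] (min_width=17, slack=4)
Line 6: ['voice'] (min_width=5, slack=16)

Answer: |  silver two desert  |
|   take orchestra    |
| absolute if book a  |
|   moon in bear do   |
|  elephant from sea  |
|        voice        |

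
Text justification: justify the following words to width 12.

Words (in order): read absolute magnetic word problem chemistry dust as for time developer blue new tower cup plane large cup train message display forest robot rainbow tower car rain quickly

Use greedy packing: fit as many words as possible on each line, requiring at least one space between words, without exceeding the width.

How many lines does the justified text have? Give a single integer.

Answer: 18

Derivation:
Line 1: ['read'] (min_width=4, slack=8)
Line 2: ['absolute'] (min_width=8, slack=4)
Line 3: ['magnetic'] (min_width=8, slack=4)
Line 4: ['word', 'problem'] (min_width=12, slack=0)
Line 5: ['chemistry'] (min_width=9, slack=3)
Line 6: ['dust', 'as', 'for'] (min_width=11, slack=1)
Line 7: ['time'] (min_width=4, slack=8)
Line 8: ['developer'] (min_width=9, slack=3)
Line 9: ['blue', 'new'] (min_width=8, slack=4)
Line 10: ['tower', 'cup'] (min_width=9, slack=3)
Line 11: ['plane', 'large'] (min_width=11, slack=1)
Line 12: ['cup', 'train'] (min_width=9, slack=3)
Line 13: ['message'] (min_width=7, slack=5)
Line 14: ['display'] (min_width=7, slack=5)
Line 15: ['forest', 'robot'] (min_width=12, slack=0)
Line 16: ['rainbow'] (min_width=7, slack=5)
Line 17: ['tower', 'car'] (min_width=9, slack=3)
Line 18: ['rain', 'quickly'] (min_width=12, slack=0)
Total lines: 18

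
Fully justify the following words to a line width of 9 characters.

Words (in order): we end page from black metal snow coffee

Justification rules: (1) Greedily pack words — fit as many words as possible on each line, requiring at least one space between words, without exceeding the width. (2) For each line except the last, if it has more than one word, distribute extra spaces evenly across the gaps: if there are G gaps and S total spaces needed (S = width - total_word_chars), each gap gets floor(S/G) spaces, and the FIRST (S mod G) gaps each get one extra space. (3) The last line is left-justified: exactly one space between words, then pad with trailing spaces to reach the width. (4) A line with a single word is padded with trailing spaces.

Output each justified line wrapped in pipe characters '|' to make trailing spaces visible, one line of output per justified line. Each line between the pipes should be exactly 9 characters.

Line 1: ['we', 'end'] (min_width=6, slack=3)
Line 2: ['page', 'from'] (min_width=9, slack=0)
Line 3: ['black'] (min_width=5, slack=4)
Line 4: ['metal'] (min_width=5, slack=4)
Line 5: ['snow'] (min_width=4, slack=5)
Line 6: ['coffee'] (min_width=6, slack=3)

Answer: |we    end|
|page from|
|black    |
|metal    |
|snow     |
|coffee   |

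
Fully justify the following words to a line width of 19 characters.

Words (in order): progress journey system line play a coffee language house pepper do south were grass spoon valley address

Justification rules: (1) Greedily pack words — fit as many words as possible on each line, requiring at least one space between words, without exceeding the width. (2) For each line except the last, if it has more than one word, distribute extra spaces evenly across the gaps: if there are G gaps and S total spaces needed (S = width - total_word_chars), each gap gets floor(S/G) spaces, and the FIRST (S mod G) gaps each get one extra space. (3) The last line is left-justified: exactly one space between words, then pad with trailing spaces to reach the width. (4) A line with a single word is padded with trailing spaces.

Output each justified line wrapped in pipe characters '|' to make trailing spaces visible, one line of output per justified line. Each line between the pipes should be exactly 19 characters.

Answer: |progress    journey|
|system  line play a|
|coffee     language|
|house   pepper   do|
|south   were  grass|
|spoon        valley|
|address            |

Derivation:
Line 1: ['progress', 'journey'] (min_width=16, slack=3)
Line 2: ['system', 'line', 'play', 'a'] (min_width=18, slack=1)
Line 3: ['coffee', 'language'] (min_width=15, slack=4)
Line 4: ['house', 'pepper', 'do'] (min_width=15, slack=4)
Line 5: ['south', 'were', 'grass'] (min_width=16, slack=3)
Line 6: ['spoon', 'valley'] (min_width=12, slack=7)
Line 7: ['address'] (min_width=7, slack=12)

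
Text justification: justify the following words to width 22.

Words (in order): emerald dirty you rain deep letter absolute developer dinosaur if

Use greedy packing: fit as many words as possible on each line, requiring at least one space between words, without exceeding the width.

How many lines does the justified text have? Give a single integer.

Answer: 3

Derivation:
Line 1: ['emerald', 'dirty', 'you', 'rain'] (min_width=22, slack=0)
Line 2: ['deep', 'letter', 'absolute'] (min_width=20, slack=2)
Line 3: ['developer', 'dinosaur', 'if'] (min_width=21, slack=1)
Total lines: 3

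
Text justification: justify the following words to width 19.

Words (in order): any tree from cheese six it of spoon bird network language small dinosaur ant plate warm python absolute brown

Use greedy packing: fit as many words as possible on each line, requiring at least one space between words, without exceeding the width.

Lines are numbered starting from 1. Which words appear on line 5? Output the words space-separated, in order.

Line 1: ['any', 'tree', 'from'] (min_width=13, slack=6)
Line 2: ['cheese', 'six', 'it', 'of'] (min_width=16, slack=3)
Line 3: ['spoon', 'bird', 'network'] (min_width=18, slack=1)
Line 4: ['language', 'small'] (min_width=14, slack=5)
Line 5: ['dinosaur', 'ant', 'plate'] (min_width=18, slack=1)
Line 6: ['warm', 'python'] (min_width=11, slack=8)
Line 7: ['absolute', 'brown'] (min_width=14, slack=5)

Answer: dinosaur ant plate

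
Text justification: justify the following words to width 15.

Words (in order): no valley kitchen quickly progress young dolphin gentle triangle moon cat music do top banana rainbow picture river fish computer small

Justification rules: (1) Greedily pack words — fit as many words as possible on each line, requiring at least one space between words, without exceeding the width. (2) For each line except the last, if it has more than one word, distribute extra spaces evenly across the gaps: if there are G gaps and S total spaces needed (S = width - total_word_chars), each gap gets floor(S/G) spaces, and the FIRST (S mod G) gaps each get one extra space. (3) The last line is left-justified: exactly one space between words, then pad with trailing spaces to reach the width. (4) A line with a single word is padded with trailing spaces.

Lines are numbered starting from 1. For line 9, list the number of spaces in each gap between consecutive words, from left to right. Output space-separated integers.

Answer: 6

Derivation:
Line 1: ['no', 'valley'] (min_width=9, slack=6)
Line 2: ['kitchen', 'quickly'] (min_width=15, slack=0)
Line 3: ['progress', 'young'] (min_width=14, slack=1)
Line 4: ['dolphin', 'gentle'] (min_width=14, slack=1)
Line 5: ['triangle', 'moon'] (min_width=13, slack=2)
Line 6: ['cat', 'music', 'do'] (min_width=12, slack=3)
Line 7: ['top', 'banana'] (min_width=10, slack=5)
Line 8: ['rainbow', 'picture'] (min_width=15, slack=0)
Line 9: ['river', 'fish'] (min_width=10, slack=5)
Line 10: ['computer', 'small'] (min_width=14, slack=1)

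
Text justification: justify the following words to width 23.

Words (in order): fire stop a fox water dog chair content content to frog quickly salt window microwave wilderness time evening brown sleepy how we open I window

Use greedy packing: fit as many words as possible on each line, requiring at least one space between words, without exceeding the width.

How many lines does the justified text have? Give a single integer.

Line 1: ['fire', 'stop', 'a', 'fox', 'water'] (min_width=21, slack=2)
Line 2: ['dog', 'chair', 'content'] (min_width=17, slack=6)
Line 3: ['content', 'to', 'frog', 'quickly'] (min_width=23, slack=0)
Line 4: ['salt', 'window', 'microwave'] (min_width=21, slack=2)
Line 5: ['wilderness', 'time', 'evening'] (min_width=23, slack=0)
Line 6: ['brown', 'sleepy', 'how', 'we'] (min_width=19, slack=4)
Line 7: ['open', 'I', 'window'] (min_width=13, slack=10)
Total lines: 7

Answer: 7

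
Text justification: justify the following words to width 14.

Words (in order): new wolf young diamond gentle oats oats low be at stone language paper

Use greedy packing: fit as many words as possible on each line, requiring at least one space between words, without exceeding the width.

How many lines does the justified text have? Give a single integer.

Answer: 5

Derivation:
Line 1: ['new', 'wolf', 'young'] (min_width=14, slack=0)
Line 2: ['diamond', 'gentle'] (min_width=14, slack=0)
Line 3: ['oats', 'oats', 'low'] (min_width=13, slack=1)
Line 4: ['be', 'at', 'stone'] (min_width=11, slack=3)
Line 5: ['language', 'paper'] (min_width=14, slack=0)
Total lines: 5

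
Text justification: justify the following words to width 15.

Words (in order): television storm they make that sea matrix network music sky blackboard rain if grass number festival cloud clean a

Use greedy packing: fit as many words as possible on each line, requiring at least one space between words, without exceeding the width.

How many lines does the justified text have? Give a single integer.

Line 1: ['television'] (min_width=10, slack=5)
Line 2: ['storm', 'they', 'make'] (min_width=15, slack=0)
Line 3: ['that', 'sea', 'matrix'] (min_width=15, slack=0)
Line 4: ['network', 'music'] (min_width=13, slack=2)
Line 5: ['sky', 'blackboard'] (min_width=14, slack=1)
Line 6: ['rain', 'if', 'grass'] (min_width=13, slack=2)
Line 7: ['number', 'festival'] (min_width=15, slack=0)
Line 8: ['cloud', 'clean', 'a'] (min_width=13, slack=2)
Total lines: 8

Answer: 8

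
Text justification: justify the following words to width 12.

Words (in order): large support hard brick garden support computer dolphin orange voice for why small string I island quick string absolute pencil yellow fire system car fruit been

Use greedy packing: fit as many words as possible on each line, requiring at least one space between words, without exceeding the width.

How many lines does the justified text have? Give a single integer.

Line 1: ['large'] (min_width=5, slack=7)
Line 2: ['support', 'hard'] (min_width=12, slack=0)
Line 3: ['brick', 'garden'] (min_width=12, slack=0)
Line 4: ['support'] (min_width=7, slack=5)
Line 5: ['computer'] (min_width=8, slack=4)
Line 6: ['dolphin'] (min_width=7, slack=5)
Line 7: ['orange', 'voice'] (min_width=12, slack=0)
Line 8: ['for', 'why'] (min_width=7, slack=5)
Line 9: ['small', 'string'] (min_width=12, slack=0)
Line 10: ['I', 'island'] (min_width=8, slack=4)
Line 11: ['quick', 'string'] (min_width=12, slack=0)
Line 12: ['absolute'] (min_width=8, slack=4)
Line 13: ['pencil'] (min_width=6, slack=6)
Line 14: ['yellow', 'fire'] (min_width=11, slack=1)
Line 15: ['system', 'car'] (min_width=10, slack=2)
Line 16: ['fruit', 'been'] (min_width=10, slack=2)
Total lines: 16

Answer: 16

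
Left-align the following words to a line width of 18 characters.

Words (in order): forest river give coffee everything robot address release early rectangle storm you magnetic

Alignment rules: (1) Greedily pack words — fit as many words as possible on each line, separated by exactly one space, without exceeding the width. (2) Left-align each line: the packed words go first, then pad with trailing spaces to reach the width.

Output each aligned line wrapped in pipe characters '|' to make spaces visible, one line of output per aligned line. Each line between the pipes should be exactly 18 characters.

Line 1: ['forest', 'river', 'give'] (min_width=17, slack=1)
Line 2: ['coffee', 'everything'] (min_width=17, slack=1)
Line 3: ['robot', 'address'] (min_width=13, slack=5)
Line 4: ['release', 'early'] (min_width=13, slack=5)
Line 5: ['rectangle', 'storm'] (min_width=15, slack=3)
Line 6: ['you', 'magnetic'] (min_width=12, slack=6)

Answer: |forest river give |
|coffee everything |
|robot address     |
|release early     |
|rectangle storm   |
|you magnetic      |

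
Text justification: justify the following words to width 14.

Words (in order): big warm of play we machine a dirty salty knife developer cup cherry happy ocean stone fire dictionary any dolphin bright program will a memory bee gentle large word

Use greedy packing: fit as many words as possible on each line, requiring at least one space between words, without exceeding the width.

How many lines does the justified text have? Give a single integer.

Answer: 15

Derivation:
Line 1: ['big', 'warm', 'of'] (min_width=11, slack=3)
Line 2: ['play', 'we'] (min_width=7, slack=7)
Line 3: ['machine', 'a'] (min_width=9, slack=5)
Line 4: ['dirty', 'salty'] (min_width=11, slack=3)
Line 5: ['knife'] (min_width=5, slack=9)
Line 6: ['developer', 'cup'] (min_width=13, slack=1)
Line 7: ['cherry', 'happy'] (min_width=12, slack=2)
Line 8: ['ocean', 'stone'] (min_width=11, slack=3)
Line 9: ['fire'] (min_width=4, slack=10)
Line 10: ['dictionary', 'any'] (min_width=14, slack=0)
Line 11: ['dolphin', 'bright'] (min_width=14, slack=0)
Line 12: ['program', 'will', 'a'] (min_width=14, slack=0)
Line 13: ['memory', 'bee'] (min_width=10, slack=4)
Line 14: ['gentle', 'large'] (min_width=12, slack=2)
Line 15: ['word'] (min_width=4, slack=10)
Total lines: 15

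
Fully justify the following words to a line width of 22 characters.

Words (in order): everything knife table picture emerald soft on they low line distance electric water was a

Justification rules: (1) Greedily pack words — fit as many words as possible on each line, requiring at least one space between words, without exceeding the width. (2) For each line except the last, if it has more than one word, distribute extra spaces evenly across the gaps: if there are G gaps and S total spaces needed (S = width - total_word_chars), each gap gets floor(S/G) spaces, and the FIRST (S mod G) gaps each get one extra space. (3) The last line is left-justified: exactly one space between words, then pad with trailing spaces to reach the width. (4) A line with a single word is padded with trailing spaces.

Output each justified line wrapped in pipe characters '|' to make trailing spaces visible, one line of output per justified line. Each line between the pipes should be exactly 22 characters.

Line 1: ['everything', 'knife', 'table'] (min_width=22, slack=0)
Line 2: ['picture', 'emerald', 'soft'] (min_width=20, slack=2)
Line 3: ['on', 'they', 'low', 'line'] (min_width=16, slack=6)
Line 4: ['distance', 'electric'] (min_width=17, slack=5)
Line 5: ['water', 'was', 'a'] (min_width=11, slack=11)

Answer: |everything knife table|
|picture  emerald  soft|
|on   they   low   line|
|distance      electric|
|water was a           |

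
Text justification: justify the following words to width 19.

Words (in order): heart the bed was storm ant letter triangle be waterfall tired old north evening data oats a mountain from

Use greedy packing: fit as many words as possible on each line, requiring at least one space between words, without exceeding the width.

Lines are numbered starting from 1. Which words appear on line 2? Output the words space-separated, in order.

Line 1: ['heart', 'the', 'bed', 'was'] (min_width=17, slack=2)
Line 2: ['storm', 'ant', 'letter'] (min_width=16, slack=3)
Line 3: ['triangle', 'be'] (min_width=11, slack=8)
Line 4: ['waterfall', 'tired', 'old'] (min_width=19, slack=0)
Line 5: ['north', 'evening', 'data'] (min_width=18, slack=1)
Line 6: ['oats', 'a', 'mountain'] (min_width=15, slack=4)
Line 7: ['from'] (min_width=4, slack=15)

Answer: storm ant letter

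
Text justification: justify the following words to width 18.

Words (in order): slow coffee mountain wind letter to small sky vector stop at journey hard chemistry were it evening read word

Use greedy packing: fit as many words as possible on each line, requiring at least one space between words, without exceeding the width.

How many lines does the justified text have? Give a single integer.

Line 1: ['slow', 'coffee'] (min_width=11, slack=7)
Line 2: ['mountain', 'wind'] (min_width=13, slack=5)
Line 3: ['letter', 'to', 'small'] (min_width=15, slack=3)
Line 4: ['sky', 'vector', 'stop', 'at'] (min_width=18, slack=0)
Line 5: ['journey', 'hard'] (min_width=12, slack=6)
Line 6: ['chemistry', 'were', 'it'] (min_width=17, slack=1)
Line 7: ['evening', 'read', 'word'] (min_width=17, slack=1)
Total lines: 7

Answer: 7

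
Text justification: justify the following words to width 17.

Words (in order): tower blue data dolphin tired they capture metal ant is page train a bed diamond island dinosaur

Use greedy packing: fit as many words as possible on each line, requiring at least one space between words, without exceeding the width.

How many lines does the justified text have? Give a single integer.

Answer: 7

Derivation:
Line 1: ['tower', 'blue', 'data'] (min_width=15, slack=2)
Line 2: ['dolphin', 'tired'] (min_width=13, slack=4)
Line 3: ['they', 'capture'] (min_width=12, slack=5)
Line 4: ['metal', 'ant', 'is', 'page'] (min_width=17, slack=0)
Line 5: ['train', 'a', 'bed'] (min_width=11, slack=6)
Line 6: ['diamond', 'island'] (min_width=14, slack=3)
Line 7: ['dinosaur'] (min_width=8, slack=9)
Total lines: 7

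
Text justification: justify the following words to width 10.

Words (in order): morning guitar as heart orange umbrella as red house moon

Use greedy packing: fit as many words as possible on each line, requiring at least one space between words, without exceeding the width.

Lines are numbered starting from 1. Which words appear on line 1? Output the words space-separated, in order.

Answer: morning

Derivation:
Line 1: ['morning'] (min_width=7, slack=3)
Line 2: ['guitar', 'as'] (min_width=9, slack=1)
Line 3: ['heart'] (min_width=5, slack=5)
Line 4: ['orange'] (min_width=6, slack=4)
Line 5: ['umbrella'] (min_width=8, slack=2)
Line 6: ['as', 'red'] (min_width=6, slack=4)
Line 7: ['house', 'moon'] (min_width=10, slack=0)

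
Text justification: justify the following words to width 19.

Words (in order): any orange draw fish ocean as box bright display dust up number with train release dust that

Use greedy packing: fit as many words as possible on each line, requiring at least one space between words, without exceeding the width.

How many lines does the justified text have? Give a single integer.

Line 1: ['any', 'orange', 'draw'] (min_width=15, slack=4)
Line 2: ['fish', 'ocean', 'as', 'box'] (min_width=17, slack=2)
Line 3: ['bright', 'display', 'dust'] (min_width=19, slack=0)
Line 4: ['up', 'number', 'with'] (min_width=14, slack=5)
Line 5: ['train', 'release', 'dust'] (min_width=18, slack=1)
Line 6: ['that'] (min_width=4, slack=15)
Total lines: 6

Answer: 6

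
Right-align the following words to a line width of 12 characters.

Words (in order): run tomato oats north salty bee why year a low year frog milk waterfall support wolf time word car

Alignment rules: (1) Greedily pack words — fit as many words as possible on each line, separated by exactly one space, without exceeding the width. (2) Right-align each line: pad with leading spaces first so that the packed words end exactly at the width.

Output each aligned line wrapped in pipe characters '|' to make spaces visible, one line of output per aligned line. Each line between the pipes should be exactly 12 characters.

Answer: |  run tomato|
|  oats north|
|   salty bee|
|  why year a|
|    low year|
|   frog milk|
|   waterfall|
|support wolf|
|   time word|
|         car|

Derivation:
Line 1: ['run', 'tomato'] (min_width=10, slack=2)
Line 2: ['oats', 'north'] (min_width=10, slack=2)
Line 3: ['salty', 'bee'] (min_width=9, slack=3)
Line 4: ['why', 'year', 'a'] (min_width=10, slack=2)
Line 5: ['low', 'year'] (min_width=8, slack=4)
Line 6: ['frog', 'milk'] (min_width=9, slack=3)
Line 7: ['waterfall'] (min_width=9, slack=3)
Line 8: ['support', 'wolf'] (min_width=12, slack=0)
Line 9: ['time', 'word'] (min_width=9, slack=3)
Line 10: ['car'] (min_width=3, slack=9)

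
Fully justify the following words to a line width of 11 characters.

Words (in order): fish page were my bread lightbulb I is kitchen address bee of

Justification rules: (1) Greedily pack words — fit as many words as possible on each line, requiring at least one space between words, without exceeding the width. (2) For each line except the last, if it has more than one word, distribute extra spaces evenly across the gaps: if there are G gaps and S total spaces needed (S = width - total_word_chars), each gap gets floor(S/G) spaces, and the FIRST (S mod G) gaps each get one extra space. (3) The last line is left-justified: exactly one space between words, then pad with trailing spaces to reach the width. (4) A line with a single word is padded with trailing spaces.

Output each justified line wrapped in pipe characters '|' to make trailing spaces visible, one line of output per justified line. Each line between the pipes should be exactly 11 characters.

Line 1: ['fish', 'page'] (min_width=9, slack=2)
Line 2: ['were', 'my'] (min_width=7, slack=4)
Line 3: ['bread'] (min_width=5, slack=6)
Line 4: ['lightbulb', 'I'] (min_width=11, slack=0)
Line 5: ['is', 'kitchen'] (min_width=10, slack=1)
Line 6: ['address', 'bee'] (min_width=11, slack=0)
Line 7: ['of'] (min_width=2, slack=9)

Answer: |fish   page|
|were     my|
|bread      |
|lightbulb I|
|is  kitchen|
|address bee|
|of         |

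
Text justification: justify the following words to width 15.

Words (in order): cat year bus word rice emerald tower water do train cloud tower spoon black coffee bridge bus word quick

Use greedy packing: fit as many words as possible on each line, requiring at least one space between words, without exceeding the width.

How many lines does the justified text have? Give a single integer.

Answer: 8

Derivation:
Line 1: ['cat', 'year', 'bus'] (min_width=12, slack=3)
Line 2: ['word', 'rice'] (min_width=9, slack=6)
Line 3: ['emerald', 'tower'] (min_width=13, slack=2)
Line 4: ['water', 'do', 'train'] (min_width=14, slack=1)
Line 5: ['cloud', 'tower'] (min_width=11, slack=4)
Line 6: ['spoon', 'black'] (min_width=11, slack=4)
Line 7: ['coffee', 'bridge'] (min_width=13, slack=2)
Line 8: ['bus', 'word', 'quick'] (min_width=14, slack=1)
Total lines: 8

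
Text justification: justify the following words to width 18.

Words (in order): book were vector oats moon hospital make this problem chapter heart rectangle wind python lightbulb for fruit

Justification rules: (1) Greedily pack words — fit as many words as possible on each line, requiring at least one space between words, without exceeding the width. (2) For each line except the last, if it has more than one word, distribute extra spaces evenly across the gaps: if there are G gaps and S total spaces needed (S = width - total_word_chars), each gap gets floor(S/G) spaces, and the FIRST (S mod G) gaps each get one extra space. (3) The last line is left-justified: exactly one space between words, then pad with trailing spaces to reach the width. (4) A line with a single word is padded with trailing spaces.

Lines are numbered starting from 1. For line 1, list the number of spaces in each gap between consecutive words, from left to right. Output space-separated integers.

Line 1: ['book', 'were', 'vector'] (min_width=16, slack=2)
Line 2: ['oats', 'moon', 'hospital'] (min_width=18, slack=0)
Line 3: ['make', 'this', 'problem'] (min_width=17, slack=1)
Line 4: ['chapter', 'heart'] (min_width=13, slack=5)
Line 5: ['rectangle', 'wind'] (min_width=14, slack=4)
Line 6: ['python', 'lightbulb'] (min_width=16, slack=2)
Line 7: ['for', 'fruit'] (min_width=9, slack=9)

Answer: 2 2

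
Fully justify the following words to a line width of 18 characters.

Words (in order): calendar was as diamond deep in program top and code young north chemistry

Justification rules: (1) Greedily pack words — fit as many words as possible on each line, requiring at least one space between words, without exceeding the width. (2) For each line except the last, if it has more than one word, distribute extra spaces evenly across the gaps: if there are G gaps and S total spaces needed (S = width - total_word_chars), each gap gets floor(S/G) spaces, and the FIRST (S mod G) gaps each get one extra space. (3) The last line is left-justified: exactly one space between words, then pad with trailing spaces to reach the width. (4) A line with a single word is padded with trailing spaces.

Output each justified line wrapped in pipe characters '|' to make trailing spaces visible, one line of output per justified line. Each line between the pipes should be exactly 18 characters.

Line 1: ['calendar', 'was', 'as'] (min_width=15, slack=3)
Line 2: ['diamond', 'deep', 'in'] (min_width=15, slack=3)
Line 3: ['program', 'top', 'and'] (min_width=15, slack=3)
Line 4: ['code', 'young', 'north'] (min_width=16, slack=2)
Line 5: ['chemistry'] (min_width=9, slack=9)

Answer: |calendar   was  as|
|diamond   deep  in|
|program   top  and|
|code  young  north|
|chemistry         |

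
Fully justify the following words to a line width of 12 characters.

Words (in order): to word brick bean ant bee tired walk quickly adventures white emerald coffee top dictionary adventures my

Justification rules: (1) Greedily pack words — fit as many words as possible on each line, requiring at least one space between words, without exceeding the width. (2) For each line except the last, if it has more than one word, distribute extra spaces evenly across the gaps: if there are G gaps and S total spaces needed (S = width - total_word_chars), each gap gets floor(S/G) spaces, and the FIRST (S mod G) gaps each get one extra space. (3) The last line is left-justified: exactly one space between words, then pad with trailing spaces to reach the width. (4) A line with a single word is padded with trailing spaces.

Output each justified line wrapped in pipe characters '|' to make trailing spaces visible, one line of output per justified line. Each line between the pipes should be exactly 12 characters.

Line 1: ['to', 'word'] (min_width=7, slack=5)
Line 2: ['brick', 'bean'] (min_width=10, slack=2)
Line 3: ['ant', 'bee'] (min_width=7, slack=5)
Line 4: ['tired', 'walk'] (min_width=10, slack=2)
Line 5: ['quickly'] (min_width=7, slack=5)
Line 6: ['adventures'] (min_width=10, slack=2)
Line 7: ['white'] (min_width=5, slack=7)
Line 8: ['emerald'] (min_width=7, slack=5)
Line 9: ['coffee', 'top'] (min_width=10, slack=2)
Line 10: ['dictionary'] (min_width=10, slack=2)
Line 11: ['adventures'] (min_width=10, slack=2)
Line 12: ['my'] (min_width=2, slack=10)

Answer: |to      word|
|brick   bean|
|ant      bee|
|tired   walk|
|quickly     |
|adventures  |
|white       |
|emerald     |
|coffee   top|
|dictionary  |
|adventures  |
|my          |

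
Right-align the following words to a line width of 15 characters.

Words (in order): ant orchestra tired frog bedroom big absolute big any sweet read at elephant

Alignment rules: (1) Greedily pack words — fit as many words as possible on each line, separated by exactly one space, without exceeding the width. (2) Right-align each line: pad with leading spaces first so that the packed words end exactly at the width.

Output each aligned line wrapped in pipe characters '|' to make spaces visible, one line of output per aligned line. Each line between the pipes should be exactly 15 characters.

Answer: |  ant orchestra|
|     tired frog|
|    bedroom big|
|   absolute big|
| any sweet read|
|    at elephant|

Derivation:
Line 1: ['ant', 'orchestra'] (min_width=13, slack=2)
Line 2: ['tired', 'frog'] (min_width=10, slack=5)
Line 3: ['bedroom', 'big'] (min_width=11, slack=4)
Line 4: ['absolute', 'big'] (min_width=12, slack=3)
Line 5: ['any', 'sweet', 'read'] (min_width=14, slack=1)
Line 6: ['at', 'elephant'] (min_width=11, slack=4)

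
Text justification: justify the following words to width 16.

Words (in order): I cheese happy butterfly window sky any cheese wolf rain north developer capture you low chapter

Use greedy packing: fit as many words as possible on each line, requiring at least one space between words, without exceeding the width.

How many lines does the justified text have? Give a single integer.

Answer: 7

Derivation:
Line 1: ['I', 'cheese', 'happy'] (min_width=14, slack=2)
Line 2: ['butterfly', 'window'] (min_width=16, slack=0)
Line 3: ['sky', 'any', 'cheese'] (min_width=14, slack=2)
Line 4: ['wolf', 'rain', 'north'] (min_width=15, slack=1)
Line 5: ['developer'] (min_width=9, slack=7)
Line 6: ['capture', 'you', 'low'] (min_width=15, slack=1)
Line 7: ['chapter'] (min_width=7, slack=9)
Total lines: 7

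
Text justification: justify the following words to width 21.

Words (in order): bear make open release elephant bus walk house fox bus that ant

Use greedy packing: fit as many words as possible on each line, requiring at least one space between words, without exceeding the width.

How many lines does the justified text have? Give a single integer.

Line 1: ['bear', 'make', 'open'] (min_width=14, slack=7)
Line 2: ['release', 'elephant', 'bus'] (min_width=20, slack=1)
Line 3: ['walk', 'house', 'fox', 'bus'] (min_width=18, slack=3)
Line 4: ['that', 'ant'] (min_width=8, slack=13)
Total lines: 4

Answer: 4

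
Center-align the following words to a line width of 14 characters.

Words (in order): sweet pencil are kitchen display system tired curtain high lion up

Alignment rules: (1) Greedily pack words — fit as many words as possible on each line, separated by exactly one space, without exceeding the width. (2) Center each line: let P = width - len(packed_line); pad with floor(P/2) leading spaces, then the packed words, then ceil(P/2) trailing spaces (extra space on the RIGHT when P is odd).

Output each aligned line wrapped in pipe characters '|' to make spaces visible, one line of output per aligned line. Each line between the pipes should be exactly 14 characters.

Line 1: ['sweet', 'pencil'] (min_width=12, slack=2)
Line 2: ['are', 'kitchen'] (min_width=11, slack=3)
Line 3: ['display', 'system'] (min_width=14, slack=0)
Line 4: ['tired', 'curtain'] (min_width=13, slack=1)
Line 5: ['high', 'lion', 'up'] (min_width=12, slack=2)

Answer: | sweet pencil |
| are kitchen  |
|display system|
|tired curtain |
| high lion up |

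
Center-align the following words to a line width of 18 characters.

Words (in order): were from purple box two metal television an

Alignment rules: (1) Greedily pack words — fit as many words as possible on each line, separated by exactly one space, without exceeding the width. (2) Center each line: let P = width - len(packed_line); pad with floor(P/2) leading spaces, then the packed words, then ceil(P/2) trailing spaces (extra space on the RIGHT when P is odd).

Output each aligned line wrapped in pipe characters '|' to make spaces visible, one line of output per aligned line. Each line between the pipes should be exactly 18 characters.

Line 1: ['were', 'from', 'purple'] (min_width=16, slack=2)
Line 2: ['box', 'two', 'metal'] (min_width=13, slack=5)
Line 3: ['television', 'an'] (min_width=13, slack=5)

Answer: | were from purple |
|  box two metal   |
|  television an   |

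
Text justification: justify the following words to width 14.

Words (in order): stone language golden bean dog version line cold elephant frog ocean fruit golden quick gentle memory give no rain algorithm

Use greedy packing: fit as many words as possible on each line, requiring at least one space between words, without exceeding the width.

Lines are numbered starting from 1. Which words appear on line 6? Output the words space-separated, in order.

Line 1: ['stone', 'language'] (min_width=14, slack=0)
Line 2: ['golden', 'bean'] (min_width=11, slack=3)
Line 3: ['dog', 'version'] (min_width=11, slack=3)
Line 4: ['line', 'cold'] (min_width=9, slack=5)
Line 5: ['elephant', 'frog'] (min_width=13, slack=1)
Line 6: ['ocean', 'fruit'] (min_width=11, slack=3)
Line 7: ['golden', 'quick'] (min_width=12, slack=2)
Line 8: ['gentle', 'memory'] (min_width=13, slack=1)
Line 9: ['give', 'no', 'rain'] (min_width=12, slack=2)
Line 10: ['algorithm'] (min_width=9, slack=5)

Answer: ocean fruit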